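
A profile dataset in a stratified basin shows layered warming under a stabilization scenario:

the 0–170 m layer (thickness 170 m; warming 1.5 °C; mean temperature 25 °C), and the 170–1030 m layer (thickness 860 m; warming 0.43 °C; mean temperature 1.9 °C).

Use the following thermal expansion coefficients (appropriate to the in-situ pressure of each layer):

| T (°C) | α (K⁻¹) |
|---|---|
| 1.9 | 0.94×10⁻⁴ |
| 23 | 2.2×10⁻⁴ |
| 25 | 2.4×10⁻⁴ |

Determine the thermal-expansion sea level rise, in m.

Δh = 0.0960 m

Layer 1 at 25 °C → α = 2.4×10⁻⁴ K⁻¹
Layer 2 at 1.9 °C → α = 0.94×10⁻⁴ K⁻¹
Layer 1: 1.5 × 2.4×10⁻⁴ × 170 = 0.06120 m
170–1030 m: 0.43 × 0.94×10⁻⁴ × 860 = 0.0347612 m
Δh = 0.06120 + 0.0347612 = 0.0959612 m ≈ 0.0960 m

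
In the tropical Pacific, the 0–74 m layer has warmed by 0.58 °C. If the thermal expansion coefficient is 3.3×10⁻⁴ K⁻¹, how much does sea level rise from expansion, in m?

0.0142 m

Δh = αΔT·H = 3.3×10⁻⁴ × 0.58 × 74 = 0.0141636 m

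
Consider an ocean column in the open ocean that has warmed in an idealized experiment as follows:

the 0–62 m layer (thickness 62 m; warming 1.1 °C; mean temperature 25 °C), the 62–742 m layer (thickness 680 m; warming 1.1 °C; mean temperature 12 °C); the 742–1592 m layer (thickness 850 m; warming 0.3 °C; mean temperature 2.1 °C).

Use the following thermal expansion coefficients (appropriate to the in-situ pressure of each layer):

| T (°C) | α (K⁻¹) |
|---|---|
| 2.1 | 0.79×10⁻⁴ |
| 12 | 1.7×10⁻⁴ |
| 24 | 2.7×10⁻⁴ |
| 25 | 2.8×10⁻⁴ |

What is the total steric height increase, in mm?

Layer 1 at 25 °C → α = 2.8×10⁻⁴ K⁻¹
Layer 2 at 12 °C → α = 1.7×10⁻⁴ K⁻¹
Layer 3 at 2.1 °C → α = 0.79×10⁻⁴ K⁻¹
Layer 1: 62 × 2.8×10⁻⁴ × 1.1 = 0.019096 m
62–742 m: 680 × 1.1 × 1.7×10⁻⁴ = 0.12716 m
0.79×10⁻⁴ × 0.3 × 850 = 0.020145 m
Δh = 0.019096 + 0.12716 + 0.020145 = 0.166401 m

170 mm of thermosteric rise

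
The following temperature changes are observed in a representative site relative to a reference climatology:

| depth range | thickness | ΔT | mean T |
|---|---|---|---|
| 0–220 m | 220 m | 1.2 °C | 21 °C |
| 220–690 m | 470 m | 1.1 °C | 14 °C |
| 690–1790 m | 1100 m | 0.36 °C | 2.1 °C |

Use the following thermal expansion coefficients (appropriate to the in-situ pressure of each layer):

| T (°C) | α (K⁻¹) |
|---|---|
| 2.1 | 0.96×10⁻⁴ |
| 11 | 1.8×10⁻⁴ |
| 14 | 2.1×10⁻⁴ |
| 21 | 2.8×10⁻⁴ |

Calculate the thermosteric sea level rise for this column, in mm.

Layer 1 at 21 °C → α = 2.8×10⁻⁴ K⁻¹
Layer 2 at 14 °C → α = 2.1×10⁻⁴ K⁻¹
Layer 3 at 2.1 °C → α = 0.96×10⁻⁴ K⁻¹
2.8×10⁻⁴ × 1.2 × 220 = 0.07392 m
2.1×10⁻⁴ × 1.1 × 470 = 0.10857 m
Layer 3: 0.96×10⁻⁴ × 0.36 × 1100 = 0.038016 m
Δh = 0.07392 + 0.10857 + 0.038016 = 0.220506 m

Δh = 220 mm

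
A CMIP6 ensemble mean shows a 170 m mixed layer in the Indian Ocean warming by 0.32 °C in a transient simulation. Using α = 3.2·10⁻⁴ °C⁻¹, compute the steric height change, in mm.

Δh = αΔT·H = 3.2×10⁻⁴ × 0.32 × 170 = 0.017408 m

Δh ≈ 17 mm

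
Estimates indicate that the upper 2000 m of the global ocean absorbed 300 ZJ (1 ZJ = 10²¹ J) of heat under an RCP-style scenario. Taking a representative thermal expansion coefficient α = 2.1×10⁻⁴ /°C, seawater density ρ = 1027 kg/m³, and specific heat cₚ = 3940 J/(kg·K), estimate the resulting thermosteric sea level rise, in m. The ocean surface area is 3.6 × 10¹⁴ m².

Per unit area: Q = 300×10²¹ / (3.6×10¹⁴) ≈ 8.333×10⁸ J/m²
Δh = αQ/(ρcₚ) = 2.1×10⁻⁴ × 8.333×10⁸ / (1027 × 3940) ≈ 0.043247 m

0.0432 m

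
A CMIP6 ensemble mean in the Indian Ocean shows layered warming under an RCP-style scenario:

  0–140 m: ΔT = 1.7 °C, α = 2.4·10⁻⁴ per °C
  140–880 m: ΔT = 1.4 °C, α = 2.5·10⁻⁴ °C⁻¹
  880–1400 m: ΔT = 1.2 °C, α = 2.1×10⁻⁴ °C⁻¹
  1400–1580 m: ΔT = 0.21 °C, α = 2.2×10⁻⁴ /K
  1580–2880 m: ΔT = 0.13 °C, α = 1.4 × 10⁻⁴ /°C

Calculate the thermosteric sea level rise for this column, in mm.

0–140 m: 2.4×10⁻⁴ × 140 × 1.7 = 0.05712 m
2.5×10⁻⁴ × 1.4 × 740 = 0.25900 m
880–1400 m: 520 × 2.1×10⁻⁴ × 1.2 = 0.13104 m
0.21 × 2.2×10⁻⁴ × 180 = 0.008316 m
1.4×10⁻⁴ × 1300 × 0.13 = 0.02366 m
Δh = 0.05712 + 0.25900 + 0.13104 + 0.008316 + 0.02366 = 0.479136 m

Δh ≈ 479 mm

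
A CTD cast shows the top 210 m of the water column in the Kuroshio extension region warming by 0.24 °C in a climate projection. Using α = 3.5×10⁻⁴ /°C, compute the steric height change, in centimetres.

Δh = 1.76 cm

Δh = αΔT·H = 3.5×10⁻⁴ × 0.24 × 210 = 0.01764 m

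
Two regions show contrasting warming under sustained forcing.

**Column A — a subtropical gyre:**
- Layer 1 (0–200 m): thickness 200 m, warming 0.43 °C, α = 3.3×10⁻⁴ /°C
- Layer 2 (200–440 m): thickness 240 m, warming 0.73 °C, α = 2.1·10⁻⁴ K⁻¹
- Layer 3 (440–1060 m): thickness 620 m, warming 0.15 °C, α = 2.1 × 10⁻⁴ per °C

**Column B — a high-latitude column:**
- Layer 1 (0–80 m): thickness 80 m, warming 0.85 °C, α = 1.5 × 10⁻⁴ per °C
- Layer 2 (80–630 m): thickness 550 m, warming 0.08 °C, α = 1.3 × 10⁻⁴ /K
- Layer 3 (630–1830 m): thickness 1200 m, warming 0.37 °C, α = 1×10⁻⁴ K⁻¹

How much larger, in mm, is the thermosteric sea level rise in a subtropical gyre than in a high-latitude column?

A 200 × 3.3×10⁻⁴ × 0.43 = 0.02838 m
A 2.1×10⁻⁴ × 240 × 0.73 = 0.036792 m
A 440–1060 m: 2.1×10⁻⁴ × 620 × 0.15 = 0.01953 m
A total: 0.084702 m
B Layer 1: 1.5×10⁻⁴ × 80 × 0.85 = 0.01020 m
B Layer 2: 0.08 × 550 × 1.3×10⁻⁴ = 0.00572 m
B 630–1830 m: 1200 × 0.37 × 1×10⁻⁴ = 0.04440 m
B total: 0.06032 m
Difference: 0.084702 − 0.06032 = 0.024382 m

24.4 mm larger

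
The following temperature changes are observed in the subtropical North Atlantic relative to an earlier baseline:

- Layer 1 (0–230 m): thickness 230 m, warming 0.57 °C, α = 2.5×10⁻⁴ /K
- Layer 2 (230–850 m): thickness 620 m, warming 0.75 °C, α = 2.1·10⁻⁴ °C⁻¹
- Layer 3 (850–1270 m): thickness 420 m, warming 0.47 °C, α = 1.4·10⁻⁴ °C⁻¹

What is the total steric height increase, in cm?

0–230 m: 2.5×10⁻⁴ × 230 × 0.57 = 0.032775 m
620 × 0.75 × 2.1×10⁻⁴ = 0.09765 m
850–1270 m: 1.4×10⁻⁴ × 420 × 0.47 = 0.027636 m
Δh = 0.032775 + 0.09765 + 0.027636 = 0.158061 m ≈ 16 cm

Δh = 16 cm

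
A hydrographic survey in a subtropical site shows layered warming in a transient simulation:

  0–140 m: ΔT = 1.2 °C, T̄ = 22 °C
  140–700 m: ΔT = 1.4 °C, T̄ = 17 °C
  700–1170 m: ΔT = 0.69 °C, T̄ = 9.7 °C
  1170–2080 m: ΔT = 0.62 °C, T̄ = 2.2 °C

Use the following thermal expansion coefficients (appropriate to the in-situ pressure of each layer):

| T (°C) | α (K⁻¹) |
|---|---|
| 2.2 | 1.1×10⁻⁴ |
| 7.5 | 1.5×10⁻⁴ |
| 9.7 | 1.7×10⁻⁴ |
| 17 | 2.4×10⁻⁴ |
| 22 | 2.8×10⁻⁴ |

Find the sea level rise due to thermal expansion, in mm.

Layer 1 at 22 °C → α = 2.8×10⁻⁴ K⁻¹
Layer 2 at 17 °C → α = 2.4×10⁻⁴ K⁻¹
Layer 3 at 9.7 °C → α = 1.7×10⁻⁴ K⁻¹
Layer 4 at 2.2 °C → α = 1.1×10⁻⁴ K⁻¹
2.8×10⁻⁴ × 140 × 1.2 = 0.04704 m
Layer 2: 1.4 × 2.4×10⁻⁴ × 560 = 0.18816 m
1.7×10⁻⁴ × 470 × 0.69 = 0.055131 m
Layer 4: 0.62 × 1.1×10⁻⁴ × 910 = 0.062062 m
Δh = 0.04704 + 0.18816 + 0.055131 + 0.062062 = 0.352393 m

Δh = 350 mm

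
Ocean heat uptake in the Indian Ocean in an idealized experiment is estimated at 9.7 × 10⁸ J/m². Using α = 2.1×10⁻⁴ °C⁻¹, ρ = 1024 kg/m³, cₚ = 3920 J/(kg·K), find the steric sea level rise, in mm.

51 mm of thermosteric rise

Δh = αQ/(ρcₚ) = 2.1×10⁻⁴ × 9.7×10⁸ / (1024 × 3920) ≈ 0.050746 m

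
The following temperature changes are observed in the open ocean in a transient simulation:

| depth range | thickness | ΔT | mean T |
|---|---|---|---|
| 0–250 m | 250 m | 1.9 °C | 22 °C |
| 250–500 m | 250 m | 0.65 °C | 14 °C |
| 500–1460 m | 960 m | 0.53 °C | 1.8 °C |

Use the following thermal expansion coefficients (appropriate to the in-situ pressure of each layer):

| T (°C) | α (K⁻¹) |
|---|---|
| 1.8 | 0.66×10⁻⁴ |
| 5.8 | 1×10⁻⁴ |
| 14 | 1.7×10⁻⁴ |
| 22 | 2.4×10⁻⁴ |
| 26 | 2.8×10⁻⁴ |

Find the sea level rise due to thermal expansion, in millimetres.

about 175 mm

Layer 1 at 22 °C → α = 2.4×10⁻⁴ K⁻¹
Layer 2 at 14 °C → α = 1.7×10⁻⁴ K⁻¹
Layer 3 at 1.8 °C → α = 0.66×10⁻⁴ K⁻¹
2.4×10⁻⁴ × 1.9 × 250 = 0.11400 m
Layer 2: 250 × 1.7×10⁻⁴ × 0.65 = 0.027625 m
Layer 3: 0.53 × 0.66×10⁻⁴ × 960 = 0.0335808 m
Δh = 0.11400 + 0.027625 + 0.0335808 = 0.1752058 m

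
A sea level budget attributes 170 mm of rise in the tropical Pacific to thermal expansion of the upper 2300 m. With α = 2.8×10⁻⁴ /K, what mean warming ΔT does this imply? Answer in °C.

ΔT = Δh/(αH) = 0.17 / (2.8×10⁻⁴ × 2300) ≈ 0.2640 °C

about 0.26 °C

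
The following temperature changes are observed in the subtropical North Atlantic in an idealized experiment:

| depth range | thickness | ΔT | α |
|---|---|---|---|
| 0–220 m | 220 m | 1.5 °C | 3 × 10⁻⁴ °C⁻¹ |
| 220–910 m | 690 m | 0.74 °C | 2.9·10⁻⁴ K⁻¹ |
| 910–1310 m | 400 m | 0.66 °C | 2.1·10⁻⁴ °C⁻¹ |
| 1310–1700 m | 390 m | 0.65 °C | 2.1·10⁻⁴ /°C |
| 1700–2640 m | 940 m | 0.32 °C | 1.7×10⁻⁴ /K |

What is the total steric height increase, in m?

0.41 m

3×10⁻⁴ × 220 × 1.5 = 0.09900 m
690 × 0.74 × 2.9×10⁻⁴ = 0.148074 m
910–1310 m: 0.66 × 2.1×10⁻⁴ × 400 = 0.05544 m
1310–1700 m: 0.65 × 2.1×10⁻⁴ × 390 = 0.053235 m
0.32 × 1.7×10⁻⁴ × 940 = 0.051136 m
Δh = 0.09900 + 0.148074 + 0.05544 + 0.053235 + 0.051136 = 0.406885 m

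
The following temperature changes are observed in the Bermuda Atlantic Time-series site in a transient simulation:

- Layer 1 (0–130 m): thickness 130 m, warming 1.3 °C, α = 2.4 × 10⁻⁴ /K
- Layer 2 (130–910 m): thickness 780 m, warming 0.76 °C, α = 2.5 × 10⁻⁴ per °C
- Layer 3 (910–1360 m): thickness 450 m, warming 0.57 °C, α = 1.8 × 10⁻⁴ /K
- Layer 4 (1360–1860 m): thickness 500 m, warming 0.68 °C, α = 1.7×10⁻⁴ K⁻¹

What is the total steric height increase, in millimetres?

293 mm of thermosteric rise

Layer 1: 1.3 × 130 × 2.4×10⁻⁴ = 0.04056 m
780 × 2.5×10⁻⁴ × 0.76 = 0.14820 m
910–1360 m: 0.57 × 450 × 1.8×10⁻⁴ = 0.04617 m
500 × 1.7×10⁻⁴ × 0.68 = 0.05780 m
Δh = 0.04056 + 0.14820 + 0.04617 + 0.05780 = 0.29273 m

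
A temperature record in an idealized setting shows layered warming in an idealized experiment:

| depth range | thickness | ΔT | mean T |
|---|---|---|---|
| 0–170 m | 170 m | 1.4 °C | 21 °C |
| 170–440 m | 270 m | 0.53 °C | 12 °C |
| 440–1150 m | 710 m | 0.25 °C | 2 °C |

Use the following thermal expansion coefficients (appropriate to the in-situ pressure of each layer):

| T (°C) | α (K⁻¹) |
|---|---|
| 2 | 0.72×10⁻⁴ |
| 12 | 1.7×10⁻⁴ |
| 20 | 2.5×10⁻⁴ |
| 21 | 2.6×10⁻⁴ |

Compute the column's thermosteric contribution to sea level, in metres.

Layer 1 at 21 °C → α = 2.6×10⁻⁴ K⁻¹
Layer 2 at 12 °C → α = 1.7×10⁻⁴ K⁻¹
Layer 3 at 2 °C → α = 0.72×10⁻⁴ K⁻¹
170 × 1.4 × 2.6×10⁻⁴ = 0.06188 m
170–440 m: 1.7×10⁻⁴ × 0.53 × 270 = 0.024327 m
Layer 3: 0.25 × 710 × 0.72×10⁻⁴ = 0.01278 m
Δh = 0.06188 + 0.024327 + 0.01278 = 0.098987 m

0.099 m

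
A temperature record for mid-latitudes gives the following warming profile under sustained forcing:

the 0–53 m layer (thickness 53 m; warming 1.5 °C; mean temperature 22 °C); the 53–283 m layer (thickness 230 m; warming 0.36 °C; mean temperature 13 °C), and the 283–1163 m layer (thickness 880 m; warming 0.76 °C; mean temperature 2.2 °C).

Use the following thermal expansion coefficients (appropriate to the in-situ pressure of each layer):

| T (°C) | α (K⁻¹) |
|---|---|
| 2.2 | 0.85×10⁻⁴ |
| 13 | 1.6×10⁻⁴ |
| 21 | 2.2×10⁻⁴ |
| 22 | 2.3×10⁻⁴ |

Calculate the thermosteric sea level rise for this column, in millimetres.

Layer 1 at 22 °C → α = 2.3×10⁻⁴ K⁻¹
Layer 2 at 13 °C → α = 1.6×10⁻⁴ K⁻¹
Layer 3 at 2.2 °C → α = 0.85×10⁻⁴ K⁻¹
53 × 1.5 × 2.3×10⁻⁴ = 0.018285 m
53–283 m: 1.6×10⁻⁴ × 0.36 × 230 = 0.013248 m
Layer 3: 880 × 0.85×10⁻⁴ × 0.76 = 0.056848 m
Δh = 0.018285 + 0.013248 + 0.056848 = 0.088381 m

88 mm of thermosteric rise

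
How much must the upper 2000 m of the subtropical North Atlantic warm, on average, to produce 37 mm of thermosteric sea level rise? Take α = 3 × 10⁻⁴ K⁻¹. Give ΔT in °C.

ΔT = Δh/(αH) = 0.037 / (3×10⁻⁴ × 2000) ≈ 0.06167 °C

0.0617 °C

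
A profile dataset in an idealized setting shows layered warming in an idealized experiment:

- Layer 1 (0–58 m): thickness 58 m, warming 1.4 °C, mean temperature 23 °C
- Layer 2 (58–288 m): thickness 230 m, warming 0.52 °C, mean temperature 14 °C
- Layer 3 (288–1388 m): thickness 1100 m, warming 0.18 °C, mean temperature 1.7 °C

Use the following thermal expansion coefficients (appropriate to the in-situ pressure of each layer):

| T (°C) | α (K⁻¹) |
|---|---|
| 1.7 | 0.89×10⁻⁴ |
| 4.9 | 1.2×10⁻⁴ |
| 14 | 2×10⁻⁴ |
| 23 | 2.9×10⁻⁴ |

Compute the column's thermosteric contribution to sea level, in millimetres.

Layer 1 at 23 °C → α = 2.9×10⁻⁴ K⁻¹
Layer 2 at 14 °C → α = 2×10⁻⁴ K⁻¹
Layer 3 at 1.7 °C → α = 0.89×10⁻⁴ K⁻¹
0–58 m: 2.9×10⁻⁴ × 58 × 1.4 = 0.023548 m
58–288 m: 230 × 2×10⁻⁴ × 0.52 = 0.02392 m
1100 × 0.18 × 0.89×10⁻⁴ = 0.017622 m
Δh = 0.023548 + 0.02392 + 0.017622 = 0.06509 m

65.1 mm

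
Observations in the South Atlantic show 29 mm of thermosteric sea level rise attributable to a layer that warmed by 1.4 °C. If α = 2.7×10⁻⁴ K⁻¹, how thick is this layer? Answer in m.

76.7 m

H = Δh/(αΔT) = 0.029 / (2.7×10⁻⁴ × 1.4) ≈ 76.72 m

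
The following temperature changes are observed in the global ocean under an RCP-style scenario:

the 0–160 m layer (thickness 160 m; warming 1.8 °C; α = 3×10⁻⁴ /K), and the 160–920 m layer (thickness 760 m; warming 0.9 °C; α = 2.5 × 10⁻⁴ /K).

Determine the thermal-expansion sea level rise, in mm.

Layer 1: 1.8 × 160 × 3×10⁻⁴ = 0.08640 m
Layer 2: 0.9 × 760 × 2.5×10⁻⁴ = 0.17100 m
Δh = 0.08640 + 0.17100 = 0.25740 m

Δh = 260 mm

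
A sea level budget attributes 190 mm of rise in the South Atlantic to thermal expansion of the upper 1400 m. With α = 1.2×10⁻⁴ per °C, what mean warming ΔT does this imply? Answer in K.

ΔT = Δh/(αH) = 0.19 / (1.2×10⁻⁴ × 1400) ≈ 1.131 K

about 1.1 K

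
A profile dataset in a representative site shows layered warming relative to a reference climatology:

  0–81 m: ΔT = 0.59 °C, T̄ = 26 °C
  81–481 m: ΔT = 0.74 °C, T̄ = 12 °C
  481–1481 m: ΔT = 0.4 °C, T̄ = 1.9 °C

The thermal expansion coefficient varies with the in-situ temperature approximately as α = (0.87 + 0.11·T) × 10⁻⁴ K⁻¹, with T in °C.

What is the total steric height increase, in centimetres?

Layer 1: α = (0.87 + 0.11×26)×10⁻⁴ = 3.73×10⁻⁴ K⁻¹
Layer 2: α = (0.87 + 0.11×12)×10⁻⁴ = 2.19×10⁻⁴ K⁻¹
Layer 3: α = (0.87 + 0.11×1.9)×10⁻⁴ = 1.079×10⁻⁴ K⁻¹
Layer 1: 0.59 × 81 × 3.73×10⁻⁴ = 0.01782567 m
2.19×10⁻⁴ × 400 × 0.74 = 0.064824 m
Layer 3: 1000 × 1.079×10⁻⁴ × 0.4 = 0.04316 m
Δh = 0.01782567 + 0.064824 + 0.04316 = 0.12580967 m

12.6 cm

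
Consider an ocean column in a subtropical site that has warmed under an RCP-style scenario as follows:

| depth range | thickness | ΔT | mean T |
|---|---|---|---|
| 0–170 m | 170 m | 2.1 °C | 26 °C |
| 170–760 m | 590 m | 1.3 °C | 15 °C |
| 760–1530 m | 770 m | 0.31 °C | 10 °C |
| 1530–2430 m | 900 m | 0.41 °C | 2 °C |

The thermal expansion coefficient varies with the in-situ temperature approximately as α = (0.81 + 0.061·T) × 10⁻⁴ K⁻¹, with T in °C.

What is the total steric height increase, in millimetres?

Δh = 286 mm

Layer 1: α = (0.81 + 0.061×26)×10⁻⁴ = 2.396×10⁻⁴ K⁻¹
Layer 2: α = (0.81 + 0.061×15)×10⁻⁴ = 1.725×10⁻⁴ K⁻¹
Layer 3: α = (0.81 + 0.061×10)×10⁻⁴ = 1.42×10⁻⁴ K⁻¹
Layer 4: α = (0.81 + 0.061×2)×10⁻⁴ = 0.932×10⁻⁴ K⁻¹
0–170 m: 2.396×10⁻⁴ × 170 × 2.1 = 0.0855372 m
Layer 2: 590 × 1.725×10⁻⁴ × 1.3 = 0.1323075 m
Layer 3: 0.31 × 770 × 1.42×10⁻⁴ = 0.0338954 m
1530–2430 m: 0.41 × 0.932×10⁻⁴ × 900 = 0.0343908 m
Δh = 0.0855372 + 0.1323075 + 0.0338954 + 0.0343908 = 0.2861309 m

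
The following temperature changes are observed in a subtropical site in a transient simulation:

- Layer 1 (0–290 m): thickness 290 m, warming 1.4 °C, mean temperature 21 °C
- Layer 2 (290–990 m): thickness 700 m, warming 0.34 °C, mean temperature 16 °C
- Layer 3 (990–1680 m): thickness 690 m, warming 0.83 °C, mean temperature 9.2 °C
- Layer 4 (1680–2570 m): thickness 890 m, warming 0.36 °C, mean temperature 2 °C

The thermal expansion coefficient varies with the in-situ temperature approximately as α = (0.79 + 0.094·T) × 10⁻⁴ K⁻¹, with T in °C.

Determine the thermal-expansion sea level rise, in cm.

Δh ≈ 29 cm

Layer 1: α = (0.79 + 0.094×21)×10⁻⁴ = 2.764×10⁻⁴ K⁻¹
Layer 2: α = (0.79 + 0.094×16)×10⁻⁴ = 2.294×10⁻⁴ K⁻¹
Layer 3: α = (0.79 + 0.094×9.2)×10⁻⁴ = 1.6548×10⁻⁴ K⁻¹
Layer 4: α = (0.79 + 0.094×2)×10⁻⁴ = 0.978×10⁻⁴ K⁻¹
0–290 m: 290 × 1.4 × 2.764×10⁻⁴ = 0.1122184 m
290–990 m: 0.34 × 700 × 2.294×10⁻⁴ = 0.0545972 m
Layer 3: 690 × 1.6548×10⁻⁴ × 0.83 = 0.094770396 m
1680–2570 m: 0.978×10⁻⁴ × 890 × 0.36 = 0.03133512 m
Δh = 0.1122184 + 0.0545972 + 0.094770396 + 0.03133512 = 0.292921116 m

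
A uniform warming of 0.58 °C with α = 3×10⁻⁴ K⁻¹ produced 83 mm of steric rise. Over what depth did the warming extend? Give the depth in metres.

477 m

H = Δh/(αΔT) = 0.083 / (3×10⁻⁴ × 0.58) ≈ 477.0 m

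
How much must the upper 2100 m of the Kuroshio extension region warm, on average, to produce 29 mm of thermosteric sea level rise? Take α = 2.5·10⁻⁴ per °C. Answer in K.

ΔT = Δh/(αH) = 0.029 / (2.5×10⁻⁴ × 2100) ≈ 0.05524 K

ΔT ≈ 0.0552 K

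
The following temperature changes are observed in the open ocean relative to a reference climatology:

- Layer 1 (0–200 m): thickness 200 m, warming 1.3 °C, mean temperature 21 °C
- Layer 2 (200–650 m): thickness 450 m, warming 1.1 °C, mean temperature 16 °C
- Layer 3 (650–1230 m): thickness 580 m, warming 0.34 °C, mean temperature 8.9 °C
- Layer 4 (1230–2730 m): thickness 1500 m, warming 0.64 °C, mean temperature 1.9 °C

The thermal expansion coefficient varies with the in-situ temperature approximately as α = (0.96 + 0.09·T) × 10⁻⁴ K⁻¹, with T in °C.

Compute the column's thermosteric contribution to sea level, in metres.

0.34 m

Layer 1: α = (0.96 + 0.09×21)×10⁻⁴ = 2.85×10⁻⁴ K⁻¹
Layer 2: α = (0.96 + 0.09×16)×10⁻⁴ = 2.4×10⁻⁴ K⁻¹
Layer 3: α = (0.96 + 0.09×8.9)×10⁻⁴ = 1.761×10⁻⁴ K⁻¹
Layer 4: α = (0.96 + 0.09×1.9)×10⁻⁴ = 1.131×10⁻⁴ K⁻¹
Layer 1: 200 × 2.85×10⁻⁴ × 1.3 = 0.07410 m
Layer 2: 450 × 1.1 × 2.4×10⁻⁴ = 0.11880 m
580 × 0.34 × 1.761×10⁻⁴ = 0.03472692 m
0.64 × 1500 × 1.131×10⁻⁴ = 0.108576 m
Δh = 0.07410 + 0.11880 + 0.03472692 + 0.108576 = 0.33620292 m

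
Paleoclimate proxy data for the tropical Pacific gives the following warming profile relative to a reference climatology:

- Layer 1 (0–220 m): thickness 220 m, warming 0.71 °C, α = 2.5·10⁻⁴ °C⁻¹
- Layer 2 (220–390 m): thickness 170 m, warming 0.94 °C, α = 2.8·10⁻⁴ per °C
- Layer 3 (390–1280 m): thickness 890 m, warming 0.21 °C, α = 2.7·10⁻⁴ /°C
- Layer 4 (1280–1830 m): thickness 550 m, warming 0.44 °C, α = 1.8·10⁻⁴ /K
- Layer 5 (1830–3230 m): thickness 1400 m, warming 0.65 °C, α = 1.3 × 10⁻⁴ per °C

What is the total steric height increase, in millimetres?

0.71 × 2.5×10⁻⁴ × 220 = 0.03905 m
Layer 2: 0.94 × 170 × 2.8×10⁻⁴ = 0.044744 m
2.7×10⁻⁴ × 890 × 0.21 = 0.050463 m
550 × 0.44 × 1.8×10⁻⁴ = 0.04356 m
1.3×10⁻⁴ × 1400 × 0.65 = 0.11830 m
Δh = 0.03905 + 0.044744 + 0.050463 + 0.04356 + 0.11830 = 0.296117 m

300 mm of thermosteric rise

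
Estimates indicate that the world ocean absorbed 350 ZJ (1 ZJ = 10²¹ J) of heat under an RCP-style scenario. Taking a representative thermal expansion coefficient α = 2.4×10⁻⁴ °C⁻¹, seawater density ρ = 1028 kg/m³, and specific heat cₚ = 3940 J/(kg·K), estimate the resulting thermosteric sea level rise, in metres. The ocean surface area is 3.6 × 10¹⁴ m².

Per unit area: Q = 350×10²¹ / (3.6×10¹⁴) ≈ 9.722×10⁸ J/m²
Δh = αQ/(ρcₚ) = 2.4×10⁻⁴ × 9.722×10⁸ / (1028 × 3940) ≈ 0.057607 m

Δh = 0.0576 m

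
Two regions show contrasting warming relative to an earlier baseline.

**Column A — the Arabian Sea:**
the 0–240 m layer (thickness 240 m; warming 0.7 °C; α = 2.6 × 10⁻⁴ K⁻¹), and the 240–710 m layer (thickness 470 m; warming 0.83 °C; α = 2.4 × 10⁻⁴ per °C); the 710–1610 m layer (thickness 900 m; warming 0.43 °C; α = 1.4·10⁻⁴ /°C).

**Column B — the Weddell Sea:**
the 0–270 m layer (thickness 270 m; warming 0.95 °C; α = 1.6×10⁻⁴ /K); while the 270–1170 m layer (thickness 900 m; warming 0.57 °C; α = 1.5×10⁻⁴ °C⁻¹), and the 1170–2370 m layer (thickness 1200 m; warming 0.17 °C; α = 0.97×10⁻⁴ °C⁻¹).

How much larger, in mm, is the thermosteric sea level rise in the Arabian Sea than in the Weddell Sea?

54 mm larger

A 0–240 m: 240 × 2.6×10⁻⁴ × 0.7 = 0.04368 m
A 470 × 0.83 × 2.4×10⁻⁴ = 0.093624 m
A 1.4×10⁻⁴ × 0.43 × 900 = 0.05418 m
A total: 0.191484 m
B Layer 1: 1.6×10⁻⁴ × 0.95 × 270 = 0.04104 m
B 0.57 × 1.5×10⁻⁴ × 900 = 0.07695 m
B 1170–2370 m: 0.17 × 0.97×10⁻⁴ × 1200 = 0.019788 m
B total: 0.137778 m
Difference: 0.191484 − 0.137778 = 0.053706 m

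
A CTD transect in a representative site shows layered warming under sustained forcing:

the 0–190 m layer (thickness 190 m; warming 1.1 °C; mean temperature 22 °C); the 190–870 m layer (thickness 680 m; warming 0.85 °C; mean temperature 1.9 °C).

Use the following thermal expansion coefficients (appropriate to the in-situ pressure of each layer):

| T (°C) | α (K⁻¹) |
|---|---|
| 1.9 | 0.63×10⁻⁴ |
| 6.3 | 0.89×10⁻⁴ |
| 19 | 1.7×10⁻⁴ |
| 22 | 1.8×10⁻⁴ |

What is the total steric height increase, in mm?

74.0 mm

Layer 1 at 22 °C → α = 1.8×10⁻⁴ K⁻¹
Layer 2 at 1.9 °C → α = 0.63×10⁻⁴ K⁻¹
Layer 1: 190 × 1.1 × 1.8×10⁻⁴ = 0.03762 m
190–870 m: 0.63×10⁻⁴ × 680 × 0.85 = 0.036414 m
Δh = 0.03762 + 0.036414 = 0.074034 m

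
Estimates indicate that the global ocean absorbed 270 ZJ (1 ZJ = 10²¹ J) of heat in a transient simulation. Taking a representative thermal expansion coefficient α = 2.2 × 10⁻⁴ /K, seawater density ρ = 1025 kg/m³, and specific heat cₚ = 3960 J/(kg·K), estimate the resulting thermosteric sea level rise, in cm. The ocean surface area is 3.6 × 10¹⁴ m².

about 4.1 cm

Per unit area: Q = 270×10²¹ / (3.6×10¹⁴) = 7.5×10⁸ J/m²
Δh = αQ/(ρcₚ) = 2.2×10⁻⁴ × 7.5×10⁸ / (1025 × 3960) ≈ 0.04065 m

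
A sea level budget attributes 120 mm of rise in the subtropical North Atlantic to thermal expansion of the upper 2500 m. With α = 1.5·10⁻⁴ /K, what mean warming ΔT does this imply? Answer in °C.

ΔT = Δh/(αH) = 0.12 / (1.5×10⁻⁴ × 2500) = 0.3200 °C

0.320 °C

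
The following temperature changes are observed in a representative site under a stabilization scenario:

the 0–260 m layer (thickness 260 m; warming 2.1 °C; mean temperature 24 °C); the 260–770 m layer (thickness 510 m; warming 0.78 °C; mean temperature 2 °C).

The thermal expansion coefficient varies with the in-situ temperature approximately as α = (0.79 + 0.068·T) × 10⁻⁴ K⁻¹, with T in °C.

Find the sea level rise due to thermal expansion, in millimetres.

Layer 1: α = (0.79 + 0.068×24)×10⁻⁴ = 2.422×10⁻⁴ K⁻¹
Layer 2: α = (0.79 + 0.068×2)×10⁻⁴ = 0.926×10⁻⁴ K⁻¹
Layer 1: 260 × 2.1 × 2.422×10⁻⁴ = 0.1322412 m
Layer 2: 510 × 0.78 × 0.926×10⁻⁴ = 0.03683628 m
Δh = 0.1322412 + 0.03683628 = 0.16907748 m ≈ 170 mm

Δh ≈ 170 mm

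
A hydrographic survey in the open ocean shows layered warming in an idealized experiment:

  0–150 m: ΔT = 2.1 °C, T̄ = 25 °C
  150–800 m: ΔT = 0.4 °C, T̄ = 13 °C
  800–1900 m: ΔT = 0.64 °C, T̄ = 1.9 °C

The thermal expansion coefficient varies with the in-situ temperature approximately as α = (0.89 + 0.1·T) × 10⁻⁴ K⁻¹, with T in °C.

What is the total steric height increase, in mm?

Layer 1: α = (0.89 + 0.1×25)×10⁻⁴ = 3.39×10⁻⁴ K⁻¹
Layer 2: α = (0.89 + 0.1×13)×10⁻⁴ = 2.19×10⁻⁴ K⁻¹
Layer 3: α = (0.89 + 0.1×1.9)×10⁻⁴ = 1.08×10⁻⁴ K⁻¹
Layer 1: 3.39×10⁻⁴ × 150 × 2.1 = 0.106785 m
650 × 0.4 × 2.19×10⁻⁴ = 0.05694 m
Layer 3: 0.64 × 1100 × 1.08×10⁻⁴ = 0.076032 m
Δh = 0.106785 + 0.05694 + 0.076032 = 0.239757 m ≈ 240 mm

240 mm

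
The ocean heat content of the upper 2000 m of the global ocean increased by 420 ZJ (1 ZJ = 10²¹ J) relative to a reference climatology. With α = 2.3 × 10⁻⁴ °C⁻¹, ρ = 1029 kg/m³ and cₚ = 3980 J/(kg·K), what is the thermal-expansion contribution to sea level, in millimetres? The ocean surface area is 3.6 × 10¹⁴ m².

Per unit area: Q = 420×10²¹ / (3.6×10¹⁴) ≈ 1.167×10⁹ J/m²
Δh = αQ/(ρcₚ) = 2.3×10⁻⁴ × 1.167×10⁹ / (1029 × 3980) ≈ 0.065539 m

65.5 mm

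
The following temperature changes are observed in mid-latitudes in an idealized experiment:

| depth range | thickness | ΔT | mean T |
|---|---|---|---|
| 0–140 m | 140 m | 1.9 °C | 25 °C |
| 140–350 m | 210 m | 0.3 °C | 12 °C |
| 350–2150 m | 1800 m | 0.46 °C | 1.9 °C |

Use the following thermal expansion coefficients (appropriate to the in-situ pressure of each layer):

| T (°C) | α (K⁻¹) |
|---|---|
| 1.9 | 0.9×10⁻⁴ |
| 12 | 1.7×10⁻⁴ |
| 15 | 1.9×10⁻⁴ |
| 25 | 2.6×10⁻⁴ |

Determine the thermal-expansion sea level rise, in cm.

15 cm

Layer 1 at 25 °C → α = 2.6×10⁻⁴ K⁻¹
Layer 2 at 12 °C → α = 1.7×10⁻⁴ K⁻¹
Layer 3 at 1.9 °C → α = 0.9×10⁻⁴ K⁻¹
0–140 m: 2.6×10⁻⁴ × 140 × 1.9 = 0.06916 m
Layer 2: 210 × 1.7×10⁻⁴ × 0.3 = 0.01071 m
Layer 3: 1800 × 0.46 × 0.9×10⁻⁴ = 0.07452 m
Δh = 0.06916 + 0.01071 + 0.07452 = 0.15439 m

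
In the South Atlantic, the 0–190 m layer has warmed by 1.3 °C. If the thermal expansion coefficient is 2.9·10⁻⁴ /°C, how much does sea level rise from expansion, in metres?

0.072 m

Δh = αΔT·H = 2.9×10⁻⁴ × 1.3 × 190 = 0.07163 m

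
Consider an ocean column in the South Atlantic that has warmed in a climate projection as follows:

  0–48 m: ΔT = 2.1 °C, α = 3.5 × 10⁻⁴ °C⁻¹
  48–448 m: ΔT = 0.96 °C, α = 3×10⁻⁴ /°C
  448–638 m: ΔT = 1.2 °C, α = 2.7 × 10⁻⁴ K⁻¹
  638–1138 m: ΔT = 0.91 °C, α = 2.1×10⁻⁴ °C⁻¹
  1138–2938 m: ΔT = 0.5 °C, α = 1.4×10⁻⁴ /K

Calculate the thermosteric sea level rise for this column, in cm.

43.4 cm of thermosteric rise

Layer 1: 48 × 2.1 × 3.5×10⁻⁴ = 0.03528 m
Layer 2: 3×10⁻⁴ × 400 × 0.96 = 0.11520 m
448–638 m: 190 × 1.2 × 2.7×10⁻⁴ = 0.06156 m
Layer 4: 0.91 × 2.1×10⁻⁴ × 500 = 0.09555 m
Layer 5: 1.4×10⁻⁴ × 0.5 × 1800 = 0.12600 m
Δh = 0.03528 + 0.11520 + 0.06156 + 0.09555 + 0.12600 = 0.43359 m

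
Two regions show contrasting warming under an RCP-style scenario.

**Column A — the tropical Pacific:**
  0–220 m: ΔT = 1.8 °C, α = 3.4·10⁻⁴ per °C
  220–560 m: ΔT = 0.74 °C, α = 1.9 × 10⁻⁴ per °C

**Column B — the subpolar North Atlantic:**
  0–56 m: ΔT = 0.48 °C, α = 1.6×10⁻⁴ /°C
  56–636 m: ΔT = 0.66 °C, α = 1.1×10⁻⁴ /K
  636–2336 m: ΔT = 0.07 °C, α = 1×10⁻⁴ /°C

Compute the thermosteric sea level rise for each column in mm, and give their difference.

A 0–220 m: 1.8 × 220 × 3.4×10⁻⁴ = 0.13464 m
A Layer 2: 1.9×10⁻⁴ × 340 × 0.74 = 0.047804 m
A total: 0.182444 m
B 0.48 × 1.6×10⁻⁴ × 56 = 0.0043008 m
B 580 × 1.1×10⁻⁴ × 0.66 = 0.042108 m
B Layer 3: 1×10⁻⁴ × 0.07 × 1700 = 0.01190 m
B total: 0.0583088 m
Difference: 0.182444 − 0.0583088 = 0.1241352 m

A: 182 mm; B: 58.3 mm; difference 124 mm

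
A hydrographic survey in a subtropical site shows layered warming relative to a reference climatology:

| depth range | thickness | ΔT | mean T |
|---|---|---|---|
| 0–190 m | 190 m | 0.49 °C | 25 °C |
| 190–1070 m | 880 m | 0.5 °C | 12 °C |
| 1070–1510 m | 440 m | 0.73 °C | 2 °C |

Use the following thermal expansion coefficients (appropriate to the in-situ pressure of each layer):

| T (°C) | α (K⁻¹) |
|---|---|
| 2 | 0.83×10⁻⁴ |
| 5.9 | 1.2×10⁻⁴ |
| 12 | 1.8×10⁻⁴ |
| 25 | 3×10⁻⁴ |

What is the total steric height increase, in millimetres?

134 mm

Layer 1 at 25 °C → α = 3×10⁻⁴ K⁻¹
Layer 2 at 12 °C → α = 1.8×10⁻⁴ K⁻¹
Layer 3 at 2 °C → α = 0.83×10⁻⁴ K⁻¹
190 × 3×10⁻⁴ × 0.49 = 0.02793 m
Layer 2: 880 × 1.8×10⁻⁴ × 0.5 = 0.07920 m
1070–1510 m: 0.83×10⁻⁴ × 0.73 × 440 = 0.0266596 m
Δh = 0.02793 + 0.07920 + 0.0266596 = 0.1337896 m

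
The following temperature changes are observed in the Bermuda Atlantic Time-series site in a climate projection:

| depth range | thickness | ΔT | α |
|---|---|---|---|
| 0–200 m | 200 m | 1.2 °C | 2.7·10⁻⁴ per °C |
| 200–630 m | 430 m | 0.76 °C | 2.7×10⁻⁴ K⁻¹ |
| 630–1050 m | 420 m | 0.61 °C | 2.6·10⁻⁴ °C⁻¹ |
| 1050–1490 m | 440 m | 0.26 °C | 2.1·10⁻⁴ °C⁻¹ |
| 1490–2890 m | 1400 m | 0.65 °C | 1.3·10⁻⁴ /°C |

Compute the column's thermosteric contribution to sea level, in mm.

0–200 m: 200 × 1.2 × 2.7×10⁻⁴ = 0.06480 m
200–630 m: 430 × 2.7×10⁻⁴ × 0.76 = 0.088236 m
0.61 × 420 × 2.6×10⁻⁴ = 0.066612 m
Layer 4: 440 × 0.26 × 2.1×10⁻⁴ = 0.024024 m
Layer 5: 1400 × 1.3×10⁻⁴ × 0.65 = 0.11830 m
Δh = 0.06480 + 0.088236 + 0.066612 + 0.024024 + 0.11830 = 0.361972 m

Δh = 362 mm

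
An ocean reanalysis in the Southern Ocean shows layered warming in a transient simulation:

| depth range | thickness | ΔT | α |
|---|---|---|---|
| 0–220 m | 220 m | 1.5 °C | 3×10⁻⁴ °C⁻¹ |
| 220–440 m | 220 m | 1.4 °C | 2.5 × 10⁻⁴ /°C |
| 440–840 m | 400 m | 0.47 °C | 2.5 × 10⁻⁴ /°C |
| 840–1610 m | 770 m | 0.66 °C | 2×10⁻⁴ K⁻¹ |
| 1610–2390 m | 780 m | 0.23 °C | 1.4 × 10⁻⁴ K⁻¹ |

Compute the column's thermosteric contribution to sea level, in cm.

35.0 cm

3×10⁻⁴ × 220 × 1.5 = 0.09900 m
220–440 m: 2.5×10⁻⁴ × 220 × 1.4 = 0.07700 m
Layer 3: 0.47 × 2.5×10⁻⁴ × 400 = 0.04700 m
0.66 × 770 × 2×10⁻⁴ = 0.10164 m
1.4×10⁻⁴ × 0.23 × 780 = 0.025116 m
Δh = 0.09900 + 0.07700 + 0.04700 + 0.10164 + 0.025116 = 0.349756 m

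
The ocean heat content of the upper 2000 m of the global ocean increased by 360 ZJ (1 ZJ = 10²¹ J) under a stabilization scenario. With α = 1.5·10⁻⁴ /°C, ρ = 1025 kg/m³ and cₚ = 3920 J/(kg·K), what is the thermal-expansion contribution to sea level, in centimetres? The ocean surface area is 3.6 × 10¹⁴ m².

3.7 cm of thermosteric rise

Per unit area: Q = 360×10²¹ / (3.6×10¹⁴) = 1×10⁹ J/m²
Δh = αQ/(ρcₚ) = 1.5×10⁻⁴ × 1×10⁹ / (1025 × 3920) ≈ 0.037332 m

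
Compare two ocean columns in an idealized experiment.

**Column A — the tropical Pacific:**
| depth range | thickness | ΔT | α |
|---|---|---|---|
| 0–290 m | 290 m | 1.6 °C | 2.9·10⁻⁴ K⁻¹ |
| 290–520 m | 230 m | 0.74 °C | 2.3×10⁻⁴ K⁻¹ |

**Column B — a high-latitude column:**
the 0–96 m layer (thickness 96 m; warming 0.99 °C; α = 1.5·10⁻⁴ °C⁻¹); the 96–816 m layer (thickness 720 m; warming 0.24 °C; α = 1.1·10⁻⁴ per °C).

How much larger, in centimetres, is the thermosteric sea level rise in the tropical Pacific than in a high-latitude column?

Δh_A − Δh_B ≈ 14.0 cm

A Layer 1: 2.9×10⁻⁴ × 1.6 × 290 = 0.13456 m
A Layer 2: 0.74 × 2.3×10⁻⁴ × 230 = 0.039146 m
A total: 0.173706 m
B 0–96 m: 1.5×10⁻⁴ × 96 × 0.99 = 0.014256 m
B Layer 2: 720 × 1.1×10⁻⁴ × 0.24 = 0.019008 m
B total: 0.033264 m
Difference: 0.173706 − 0.033264 = 0.140442 m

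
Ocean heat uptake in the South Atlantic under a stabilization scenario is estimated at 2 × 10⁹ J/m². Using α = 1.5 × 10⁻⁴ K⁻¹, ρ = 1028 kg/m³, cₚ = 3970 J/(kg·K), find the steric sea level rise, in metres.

Δh = αQ/(ρcₚ) = 1.5×10⁻⁴ × 2×10⁹ / (1028 × 3970) ≈ 0.073509 m

0.0735 m of thermosteric rise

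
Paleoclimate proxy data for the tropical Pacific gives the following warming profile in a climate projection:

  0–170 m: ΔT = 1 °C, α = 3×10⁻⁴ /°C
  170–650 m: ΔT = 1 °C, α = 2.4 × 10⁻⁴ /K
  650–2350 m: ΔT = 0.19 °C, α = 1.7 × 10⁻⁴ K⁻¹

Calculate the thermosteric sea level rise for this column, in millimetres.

0–170 m: 170 × 1 × 3×10⁻⁴ = 0.05100 m
1 × 2.4×10⁻⁴ × 480 = 0.11520 m
Layer 3: 1.7×10⁻⁴ × 0.19 × 1700 = 0.05491 m
Δh = 0.05100 + 0.11520 + 0.05491 = 0.22111 m

221 mm of thermosteric rise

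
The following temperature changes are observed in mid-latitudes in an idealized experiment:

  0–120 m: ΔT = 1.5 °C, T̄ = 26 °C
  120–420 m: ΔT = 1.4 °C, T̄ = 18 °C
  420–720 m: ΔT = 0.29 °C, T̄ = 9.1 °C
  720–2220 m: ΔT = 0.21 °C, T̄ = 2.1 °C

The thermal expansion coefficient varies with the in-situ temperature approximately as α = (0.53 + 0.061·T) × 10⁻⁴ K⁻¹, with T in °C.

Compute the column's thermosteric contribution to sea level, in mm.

Layer 1: α = (0.53 + 0.061×26)×10⁻⁴ = 2.116×10⁻⁴ K⁻¹
Layer 2: α = (0.53 + 0.061×18)×10⁻⁴ = 1.628×10⁻⁴ K⁻¹
Layer 3: α = (0.53 + 0.061×9.1)×10⁻⁴ = 1.0851×10⁻⁴ K⁻¹
Layer 4: α = (0.53 + 0.061×2.1)×10⁻⁴ = 0.6581×10⁻⁴ K⁻¹
0–120 m: 2.116×10⁻⁴ × 1.5 × 120 = 0.038088 m
120–420 m: 300 × 1.4 × 1.628×10⁻⁴ = 0.068376 m
300 × 0.29 × 1.0851×10⁻⁴ = 0.00944037 m
720–2220 m: 0.6581×10⁻⁴ × 1500 × 0.21 = 0.02073015 m
Δh = 0.038088 + 0.068376 + 0.00944037 + 0.02073015 = 0.13663452 m

137 mm of thermosteric rise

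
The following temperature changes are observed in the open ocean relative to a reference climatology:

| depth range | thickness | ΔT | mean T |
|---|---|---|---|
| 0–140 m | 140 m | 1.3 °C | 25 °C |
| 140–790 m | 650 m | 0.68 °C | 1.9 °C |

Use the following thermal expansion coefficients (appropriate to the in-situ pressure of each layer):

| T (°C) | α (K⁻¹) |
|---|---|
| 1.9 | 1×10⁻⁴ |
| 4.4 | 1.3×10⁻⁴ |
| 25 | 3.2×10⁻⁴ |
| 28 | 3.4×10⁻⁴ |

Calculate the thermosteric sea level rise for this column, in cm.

Layer 1 at 25 °C → α = 3.2×10⁻⁴ K⁻¹
Layer 2 at 1.9 °C → α = 1×10⁻⁴ K⁻¹
140 × 3.2×10⁻⁴ × 1.3 = 0.05824 m
Layer 2: 650 × 0.68 × 1×10⁻⁴ = 0.04420 m
Δh = 0.05824 + 0.04420 = 0.10244 m

10.2 cm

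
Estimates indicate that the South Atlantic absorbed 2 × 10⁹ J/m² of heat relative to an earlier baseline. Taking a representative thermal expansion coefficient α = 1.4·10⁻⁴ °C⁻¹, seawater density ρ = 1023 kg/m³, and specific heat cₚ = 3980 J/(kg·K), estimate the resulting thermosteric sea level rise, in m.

0.0688 m

Δh = αQ/(ρcₚ) = 1.4×10⁻⁴ × 2×10⁹ / (1023 × 3980) ≈ 0.06877 m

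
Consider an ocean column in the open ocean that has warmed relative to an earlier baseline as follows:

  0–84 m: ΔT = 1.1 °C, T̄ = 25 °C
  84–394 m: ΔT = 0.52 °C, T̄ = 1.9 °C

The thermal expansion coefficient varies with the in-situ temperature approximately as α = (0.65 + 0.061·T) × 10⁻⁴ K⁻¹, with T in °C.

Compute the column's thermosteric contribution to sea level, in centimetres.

about 3.24 cm

Layer 1: α = (0.65 + 0.061×25)×10⁻⁴ = 2.175×10⁻⁴ K⁻¹
Layer 2: α = (0.65 + 0.061×1.9)×10⁻⁴ = 0.7659×10⁻⁴ K⁻¹
Layer 1: 2.175×10⁻⁴ × 1.1 × 84 = 0.020097 m
0.52 × 310 × 0.7659×10⁻⁴ = 0.012346308 m
Δh = 0.020097 + 0.012346308 = 0.032443308 m ≈ 3.24 cm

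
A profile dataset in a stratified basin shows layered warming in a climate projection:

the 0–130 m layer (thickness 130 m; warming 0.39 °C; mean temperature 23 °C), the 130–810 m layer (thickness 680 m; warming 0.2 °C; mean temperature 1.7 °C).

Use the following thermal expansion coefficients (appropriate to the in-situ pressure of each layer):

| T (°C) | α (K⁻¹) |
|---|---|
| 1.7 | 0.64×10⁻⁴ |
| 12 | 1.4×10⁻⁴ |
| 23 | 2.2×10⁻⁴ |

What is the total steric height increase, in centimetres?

Layer 1 at 23 °C → α = 2.2×10⁻⁴ K⁻¹
Layer 2 at 1.7 °C → α = 0.64×10⁻⁴ K⁻¹
0–130 m: 0.39 × 2.2×10⁻⁴ × 130 = 0.011154 m
Layer 2: 680 × 0.2 × 0.64×10⁻⁴ = 0.008704 m
Δh = 0.011154 + 0.008704 = 0.019858 m ≈ 1.99 cm

Δh ≈ 1.99 cm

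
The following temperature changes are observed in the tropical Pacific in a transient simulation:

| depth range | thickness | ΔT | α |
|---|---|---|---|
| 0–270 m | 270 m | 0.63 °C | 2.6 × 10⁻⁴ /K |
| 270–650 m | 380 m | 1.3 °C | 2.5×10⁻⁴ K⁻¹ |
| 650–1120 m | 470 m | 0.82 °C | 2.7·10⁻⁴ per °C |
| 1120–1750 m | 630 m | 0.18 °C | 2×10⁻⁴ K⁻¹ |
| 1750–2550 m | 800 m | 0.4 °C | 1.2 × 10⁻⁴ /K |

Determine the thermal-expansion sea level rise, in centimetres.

33.3 cm of thermosteric rise

2.6×10⁻⁴ × 270 × 0.63 = 0.044226 m
Layer 2: 1.3 × 380 × 2.5×10⁻⁴ = 0.12350 m
Layer 3: 2.7×10⁻⁴ × 0.82 × 470 = 0.104058 m
Layer 4: 630 × 0.18 × 2×10⁻⁴ = 0.02268 m
Layer 5: 800 × 0.4 × 1.2×10⁻⁴ = 0.03840 m
Δh = 0.044226 + 0.12350 + 0.104058 + 0.02268 + 0.03840 = 0.332864 m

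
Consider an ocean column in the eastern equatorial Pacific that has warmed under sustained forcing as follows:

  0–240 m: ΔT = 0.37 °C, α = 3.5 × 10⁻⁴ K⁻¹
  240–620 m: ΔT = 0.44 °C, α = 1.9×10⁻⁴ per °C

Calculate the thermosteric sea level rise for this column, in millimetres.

0–240 m: 3.5×10⁻⁴ × 240 × 0.37 = 0.03108 m
Layer 2: 1.9×10⁻⁴ × 0.44 × 380 = 0.031768 m
Δh = 0.03108 + 0.031768 = 0.062848 m ≈ 62.8 mm

Δh ≈ 62.8 mm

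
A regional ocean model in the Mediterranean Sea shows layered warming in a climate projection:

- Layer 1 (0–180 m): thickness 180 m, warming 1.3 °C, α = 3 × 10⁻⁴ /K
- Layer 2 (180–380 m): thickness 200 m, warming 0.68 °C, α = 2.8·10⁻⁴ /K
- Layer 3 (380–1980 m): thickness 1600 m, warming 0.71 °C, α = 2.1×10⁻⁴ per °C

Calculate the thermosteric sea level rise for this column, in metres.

1.3 × 180 × 3×10⁻⁴ = 0.07020 m
Layer 2: 2.8×10⁻⁴ × 200 × 0.68 = 0.03808 m
380–1980 m: 1600 × 2.1×10⁻⁴ × 0.71 = 0.23856 m
Δh = 0.07020 + 0.03808 + 0.23856 = 0.34684 m ≈ 0.35 m

Δh = 0.35 m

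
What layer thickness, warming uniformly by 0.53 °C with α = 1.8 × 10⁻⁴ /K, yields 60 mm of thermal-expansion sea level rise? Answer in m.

H = Δh/(αΔT) = 0.06 / (1.8×10⁻⁴ × 0.53) ≈ 628.9 m

H ≈ 630 m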